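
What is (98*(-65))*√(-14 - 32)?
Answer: -6370*I*√46 ≈ -43203.0*I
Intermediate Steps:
(98*(-65))*√(-14 - 32) = -6370*I*√46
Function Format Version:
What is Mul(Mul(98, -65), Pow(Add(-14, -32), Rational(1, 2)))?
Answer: Mul(-6370, I, Pow(46, Rational(1, 2))) ≈ Mul(-43203., I)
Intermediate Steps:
Mul(Mul(98, -65), Pow(Add(-14, -32), Rational(1, 2))) = Mul(-6370, Pow(-46, Rational(1, 2))) = Mul(-6370, Mul(I, Pow(46, Rational(1, 2)))) = Mul(-6370, I, Pow(46, Rational(1, 2)))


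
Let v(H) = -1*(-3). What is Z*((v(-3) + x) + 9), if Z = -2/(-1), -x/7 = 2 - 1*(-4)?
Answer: -60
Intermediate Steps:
x = -42 (x = -7*(2 - 1*(-4)) = -7*(2 + 4) = -7*6 = -42)
v(H) = 3
Z = 2 (Z = -2*(-1) = 2)
Z*((v(-3) + x) + 9) = 2*((3 - 42) + 9) = 2*(-39 + 9) = 2*(-30) = -60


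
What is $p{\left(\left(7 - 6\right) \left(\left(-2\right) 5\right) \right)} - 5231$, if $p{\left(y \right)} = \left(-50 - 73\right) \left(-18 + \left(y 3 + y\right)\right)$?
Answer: $1903$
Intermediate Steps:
$p{\left(y \right)} = 2214 - 492 y$ ($p{\left(y \right)} = - 123 \left(-18 + \left(3 y + y\right)\right) = - 123 \left(-18 + 4 y\right) = 2214 - 492 y$)
$p{\left(\left(7 - 6\right) \left(\left(-2\right) 5\right) \right)} - 5231 = \left(2214 - 492 \left(7 - 6\right) \left(\left(-2\right) 5\right)\right) - 5231 = \left(2214 - 492 \cdot 1 \left(-10\right)\right) - 5231 = \left(2214 - -4920\right) - 5231 = \left(2214 + 4920\right) - 5231 = 7134 - 5231 = 1903$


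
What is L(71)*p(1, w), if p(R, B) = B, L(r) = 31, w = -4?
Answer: -124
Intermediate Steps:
L(71)*p(1, w) = 31*(-4) = -124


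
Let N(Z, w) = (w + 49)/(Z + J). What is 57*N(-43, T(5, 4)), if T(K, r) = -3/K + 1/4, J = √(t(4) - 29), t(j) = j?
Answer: -2384823/37480 - 55461*I/7496 ≈ -63.629 - 7.3987*I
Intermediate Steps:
J = 5*I (J = √(4 - 29) = √(-25) = 5*I ≈ 5.0*I)
T(K, r) = ¼ - 3/K (T(K, r) = -3/K + 1*(¼) = -3/K + ¼ = ¼ - 3/K)
N(Z, w) = (49 + w)/(Z + 5*I) (N(Z, w) = (w + 49)/(Z + 5*I) = (49 + w)/(Z + 5*I))
57*N(-43, T(5, 4)) = 57*((49 + (¼)*(-12 + 5)/5)/(-43 + 5*I)) = 57*(((-43 - 5*I)/1874)*(49 + (¼)*(⅕)*(-7))) = 57*(((-43 - 5*I)/1874)*(49 - 7/20)) = 57*(((-43 - 5*I)/1874)*(973/20)) = 57*(973*(-43 - 5*I)/37480) = 55461*(-43 - 5*I)/37480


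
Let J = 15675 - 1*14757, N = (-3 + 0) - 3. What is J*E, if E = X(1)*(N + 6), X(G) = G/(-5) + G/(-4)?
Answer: 0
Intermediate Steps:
X(G) = -9*G/20 (X(G) = G*(-1/5) + G*(-1/4) = -G/5 - G/4 = -9*G/20)
N = -6 (N = -3 - 3 = -6)
J = 918 (J = 15675 - 14757 = 918)
E = 0 (E = (-9/20*1)*(-6 + 6) = -9/20*0 = 0)
J*E = 918*0 = 0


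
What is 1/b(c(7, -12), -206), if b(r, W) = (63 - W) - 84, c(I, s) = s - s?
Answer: 1/185 ≈ 0.0054054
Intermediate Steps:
c(I, s) = 0
b(r, W) = -21 - W
1/b(c(7, -12), -206) = 1/(-21 - 1*(-206)) = 1/(-21 + 206) = 1/185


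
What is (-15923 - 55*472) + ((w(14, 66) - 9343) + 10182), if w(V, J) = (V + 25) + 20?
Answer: -40985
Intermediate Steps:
w(V, J) = 45 + V (w(V, J) = (25 + V) + 20 = 45 + V)
(-15923 - 55*472) + ((w(14, 66) - 9343) + 10182) = (-15923 - 55*472) + (((45 + 14) - 9343) + 10182) = (-15923 - 25960) + ((59 - 9343) + 10182) = -41883 + (-9284 + 10182) = -41883 + 898 = -40985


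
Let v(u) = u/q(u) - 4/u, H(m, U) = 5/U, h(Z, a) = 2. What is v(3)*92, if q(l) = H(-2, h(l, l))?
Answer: -184/15 ≈ -12.267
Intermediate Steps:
q(l) = 5/2
v(u) = -4/u + 2*u/5 (v(u) = u/(5/2) - 4/u = u*(⅖) - 4/u = 2*u/5 - 4/u = -4/u + 2*u/5)
v(3)*92 = (-4/3 + (⅖)*3)*92 = (-4*⅓ + 6/5)*92 = (-4/3 + 6/5)*92 = -2/15*92 = -184/15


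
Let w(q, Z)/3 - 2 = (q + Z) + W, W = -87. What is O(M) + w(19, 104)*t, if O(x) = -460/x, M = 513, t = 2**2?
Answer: 233468/513 ≈ 455.10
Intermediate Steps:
w(q, Z) = -255 + 3*Z + 3*q (w(q, Z) = 6 + 3*((q + Z) - 87) = 6 + 3*((Z + q) - 87) = 6 + 3*(-87 + Z + q) = 6 + (-261 + 3*Z + 3*q) = -255 + 3*Z + 3*q)
t = 4
O(M) + w(19, 104)*t = -460/513 + (-255 + 3*104 + 3*19)*4 = -460*1/513 + (-255 + 312 + 57)*4 = -460/513 + 114*4 = -460/513 + 456 = 233468/513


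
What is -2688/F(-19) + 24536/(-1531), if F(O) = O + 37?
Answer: -759496/4593 ≈ -165.36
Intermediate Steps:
F(O) = 37 + O
-2688/F(-19) + 24536/(-1531) = -2688/(37 - 19) + 24536/(-1531) = -2688/18 + 24536*(-1/1531) = -2688*1/18 - 24536/1531 = -448/3 - 24536/1531 = -759496/4593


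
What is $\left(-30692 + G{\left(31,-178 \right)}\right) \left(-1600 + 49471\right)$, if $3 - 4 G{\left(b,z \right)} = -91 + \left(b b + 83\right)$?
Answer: $- \frac{2961252189}{2} \approx -1.4806 \cdot 10^{9}$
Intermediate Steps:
$G{\left(b,z \right)} = \frac{11}{4} - \frac{b^{2}}{4}$ ($G{\left(b,z \right)} = \frac{3}{4} - \frac{-91 + \left(b b + 83\right)}{4} = \frac{3}{4} - \frac{-91 + \left(b^{2} + 83\right)}{4} = \frac{3}{4} - \frac{-91 + \left(83 + b^{2}\right)}{4} = \frac{3}{4} - \frac{-8 + b^{2}}{4} = \frac{3}{4} - \left(-2 + \frac{b^{2}}{4}\right) = \frac{11}{4} - \frac{b^{2}}{4}$)
$\left(-30692 + G{\left(31,-178 \right)}\right) \left(-1600 + 49471\right) = \left(-30692 + \left(\frac{11}{4} - \frac{31^{2}}{4}\right)\right) \left(-1600 + 49471\right) = \left(-30692 + \left(\frac{11}{4} - \frac{961}{4}\right)\right) 47871 = \left(-30692 - \frac{475}{2}\right) 47871 = \left(- \frac{61859}{2}\right) 47871 = - \frac{2961252189}{2}$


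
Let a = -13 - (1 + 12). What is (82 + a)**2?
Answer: 3136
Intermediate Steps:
a = -26 (a = -13 - 1*13 = -13 - 13 = -26)
(82 + a)**2 = (82 - 26)**2 = 56**2 = 3136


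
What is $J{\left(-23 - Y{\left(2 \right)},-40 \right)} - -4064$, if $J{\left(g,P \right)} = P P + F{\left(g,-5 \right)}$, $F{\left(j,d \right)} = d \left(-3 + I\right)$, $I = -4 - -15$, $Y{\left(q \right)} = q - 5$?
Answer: $5624$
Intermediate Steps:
$Y{\left(q \right)} = -5 + q$
$I = 11$ ($I = -4 + 15 = 11$)
$F{\left(j,d \right)} = 8 d$ ($F{\left(j,d \right)} = d \left(-3 + 11\right) = d 8 = 8 d$)
$J{\left(g,P \right)} = -40 + P^{2}$ ($J{\left(g,P \right)} = P P + 8 \left(-5\right) = P^{2} - 40 = -40 + P^{2}$)
$J{\left(-23 - Y{\left(2 \right)},-40 \right)} - -4064 = \left(-40 + \left(-40\right)^{2}\right) - -4064 = \left(-40 + 1600\right) + 4064 = 1560 + 4064 = 5624$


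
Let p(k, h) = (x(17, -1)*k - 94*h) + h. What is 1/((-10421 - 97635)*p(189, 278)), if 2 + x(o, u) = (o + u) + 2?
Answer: 1/2466918480 ≈ 4.0536e-10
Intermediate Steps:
x(o, u) = o + u (x(o, u) = -2 + ((o + u) + 2) = -2 + (2 + o + u) = o + u)
p(k, h) = -93*h + 16*k (p(k, h) = ((17 - 1)*k - 94*h) + h = (16*k - 94*h) + h = (-94*h + 16*k) + h = -93*h + 16*k)
1/((-10421 - 97635)*p(189, 278)) = 1/((-10421 - 97635)*(-93*278 + 16*189)) = 1/((-108056)*(-25854 + 3024)) = -1/108056/(-22830) = -1/108056*(-1/22830) = 1/2466918480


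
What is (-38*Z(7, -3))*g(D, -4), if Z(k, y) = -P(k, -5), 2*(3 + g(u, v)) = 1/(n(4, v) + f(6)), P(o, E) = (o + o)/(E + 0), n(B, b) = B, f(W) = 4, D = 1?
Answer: 6251/20 ≈ 312.55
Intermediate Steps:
P(o, E) = 2*o/E (P(o, E) = (2*o)/E = 2*o/E)
g(u, v) = -47/16 (g(u, v) = -3 + 1/(2*(4 + 4)) = -3 + (½)/8 = -3 + (½)*(⅛) = -3 + 1/16 = -47/16)
Z(k, y) = 2*k/5 (Z(k, y) = -2*k/(-5) = -2*k*(-1)/5 = -(-2)*k/5 = 2*k/5)
(-38*Z(7, -3))*g(D, -4) = -76*7/5*(-47/16) = -38*14/5*(-47/16) = -532/5*(-47/16) = 6251/20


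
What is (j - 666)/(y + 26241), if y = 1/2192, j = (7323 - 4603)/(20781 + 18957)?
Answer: -29003215648/1142870304237 ≈ -0.025378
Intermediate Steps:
j = 1360/19869 (j = 2720/39738 = 2720*(1/39738) = 1360/19869 ≈ 0.068448)
y = 1/2192 ≈ 0.00045620
(j - 666)/(y + 26241) = (1360/19869 - 666)/(1/2192 + 26241) = -13231394/(19869*57520273/2192) = -13231394/19869*2192/57520273 = -29003215648/1142870304237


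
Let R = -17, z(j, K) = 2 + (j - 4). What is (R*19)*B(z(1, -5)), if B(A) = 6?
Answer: -1938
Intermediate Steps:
z(j, K) = -2 + j (z(j, K) = 2 + (-4 + j) = -2 + j)
(R*19)*B(z(1, -5)) = -17*19*6 = -323*6 = -1938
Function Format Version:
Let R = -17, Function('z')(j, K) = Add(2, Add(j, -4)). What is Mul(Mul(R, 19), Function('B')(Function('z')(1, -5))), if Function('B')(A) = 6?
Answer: -1938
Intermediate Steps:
Function('z')(j, K) = Add(-2, j) (Function('z')(j, K) = Add(2, Add(-4, j)) = Add(-2, j))
Mul(Mul(R, 19), Function('B')(Function('z')(1, -5))) = Mul(Mul(-17, 19), 6) = Mul(-323, 6) = -1938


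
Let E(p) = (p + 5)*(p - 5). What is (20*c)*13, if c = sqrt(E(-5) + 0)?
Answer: 0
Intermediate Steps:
E(p) = (-5 + p)*(5 + p) (E(p) = (5 + p)*(-5 + p) = (-5 + p)*(5 + p))
c = 0 (c = sqrt((-25 + (-5)**2) + 0) = sqrt((-25 + 25) + 0) = sqrt(0 + 0) = sqrt(0) = 0)
(20*c)*13 = (20*0)*13 = 0*13 = 0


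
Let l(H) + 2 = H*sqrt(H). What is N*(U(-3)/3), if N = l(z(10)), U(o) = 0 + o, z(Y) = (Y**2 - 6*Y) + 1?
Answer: 2 - 41*sqrt(41) ≈ -260.53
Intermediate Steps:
z(Y) = 1 + Y**2 - 6*Y
U(o) = o
l(H) = -2 + H**(3/2) (l(H) = -2 + H*sqrt(H) = -2 + H**(3/2))
N = -2 + 41*sqrt(41) (N = -2 + (1 + 10**2 - 6*10)**(3/2) = -2 + (1 + 100 - 60)**(3/2) = -2 + 41**(3/2) = -2 + 41*sqrt(41) ≈ 260.53)
N*(U(-3)/3) = (-2 + 41*sqrt(41))*(-3/3) = (-2 + 41*sqrt(41))*(-3*1/3) = (-2 + 41*sqrt(41))*(-1) = 2 - 41*sqrt(41)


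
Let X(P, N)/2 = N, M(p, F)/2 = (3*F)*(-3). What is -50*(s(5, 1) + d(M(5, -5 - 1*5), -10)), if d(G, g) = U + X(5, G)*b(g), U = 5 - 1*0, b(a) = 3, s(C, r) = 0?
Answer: -54250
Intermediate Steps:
M(p, F) = -18*F (M(p, F) = 2*((3*F)*(-3)) = 2*(-9*F) = -18*F)
X(P, N) = 2*N
U = 5 (U = 5 + 0 = 5)
d(G, g) = 5 + 6*G (d(G, g) = 5 + (2*G)*3 = 5 + 6*G)
-50*(s(5, 1) + d(M(5, -5 - 1*5), -10)) = -50*(0 + (5 + 6*(-18*(-5 - 1*5)))) = -50*(0 + (5 + 6*(-18*(-5 - 5)))) = -50*(0 + (5 + 6*(-18*(-10)))) = -50*(0 + (5 + 6*180)) = -50*(0 + (5 + 1080)) = -50*(0 + 1085) = -50*1085 = -54250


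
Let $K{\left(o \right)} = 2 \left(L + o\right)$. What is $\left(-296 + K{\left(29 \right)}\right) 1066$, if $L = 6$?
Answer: $-240916$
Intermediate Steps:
$K{\left(o \right)} = 12 + 2 o$ ($K{\left(o \right)} = 2 \left(6 + o\right) = 12 + 2 o$)
$\left(-296 + K{\left(29 \right)}\right) 1066 = \left(-296 + \left(12 + 2 \cdot 29\right)\right) 1066 = \left(-296 + \left(12 + 58\right)\right) 1066 = \left(-296 + 70\right) 1066 = \left(-226\right) 1066 = -240916$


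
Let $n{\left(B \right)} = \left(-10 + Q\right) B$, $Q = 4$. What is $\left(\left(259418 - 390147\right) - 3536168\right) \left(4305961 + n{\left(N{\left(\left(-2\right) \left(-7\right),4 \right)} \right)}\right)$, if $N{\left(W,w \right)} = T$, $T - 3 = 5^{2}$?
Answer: $-15788899434321$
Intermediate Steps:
$T = 28$ ($T = 3 + 5^{2} = 3 + 25 = 28$)
$N{\left(W,w \right)} = 28$
$n{\left(B \right)} = - 6 B$ ($n{\left(B \right)} = \left(-10 + 4\right) B = - 6 B$)
$\left(\left(259418 - 390147\right) - 3536168\right) \left(4305961 + n{\left(N{\left(\left(-2\right) \left(-7\right),4 \right)} \right)}\right) = \left(\left(259418 - 390147\right) - 3536168\right) \left(4305961 - 168\right) = \left(-130729 - 3536168\right) \left(4305961 - 168\right) = \left(-3666897\right) 4305793 = -15788899434321$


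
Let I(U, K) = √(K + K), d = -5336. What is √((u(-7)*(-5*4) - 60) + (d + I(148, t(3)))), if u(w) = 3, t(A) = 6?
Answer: √(-5456 + 2*√3) ≈ 73.841*I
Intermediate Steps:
I(U, K) = √2*√K (I(U, K) = √(2*K) = √2*√K)
√((u(-7)*(-5*4) - 60) + (d + I(148, t(3)))) = √((3*(-5*4) - 60) + (-5336 + √2*√6)) = √((3*(-20) - 60) + (-5336 + 2*√3)) = √((-60 - 60) + (-5336 + 2*√3)) = √(-120 + (-5336 + 2*√3)) = √(-5456 + 2*√3)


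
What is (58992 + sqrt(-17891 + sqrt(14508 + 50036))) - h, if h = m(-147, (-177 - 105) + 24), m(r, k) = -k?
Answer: 58734 + sqrt(-17891 + 4*sqrt(4034)) ≈ 58734.0 + 132.8*I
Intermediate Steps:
h = 258 (h = -((-177 - 105) + 24) = -(-282 + 24) = -1*(-258) = 258)
(58992 + sqrt(-17891 + sqrt(14508 + 50036))) - h = (58992 + sqrt(-17891 + sqrt(14508 + 50036))) - 1*258 = (58992 + sqrt(-17891 + sqrt(64544))) - 258 = (58992 + sqrt(-17891 + 4*sqrt(4034))) - 258 = 58734 + sqrt(-17891 + 4*sqrt(4034))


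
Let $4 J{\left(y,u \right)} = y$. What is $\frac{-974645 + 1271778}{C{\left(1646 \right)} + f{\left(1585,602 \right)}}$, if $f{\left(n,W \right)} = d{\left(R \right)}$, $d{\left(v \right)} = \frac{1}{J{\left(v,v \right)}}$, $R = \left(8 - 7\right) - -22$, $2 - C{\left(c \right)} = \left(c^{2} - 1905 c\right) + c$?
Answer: $\frac{6834059}{9767414} \approx 0.69968$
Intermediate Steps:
$J{\left(y,u \right)} = \frac{y}{4}$
$C{\left(c \right)} = 2 - c^{2} + 1904 c$ ($C{\left(c \right)} = 2 - \left(\left(c^{2} - 1905 c\right) + c\right) = 2 - \left(c^{2} - 1904 c\right) = 2 - c^{2} + 1904 c$)
$R = 23$ ($R = \left(8 - 7\right) + 22 = 1 + 22 = 23$)
$d{\left(v \right)} = \frac{4}{v}$ ($d{\left(v \right)} = \frac{1}{\frac{1}{4} v} = \frac{4}{v}$)
$f{\left(n,W \right)} = \frac{4}{23}$
$\frac{-974645 + 1271778}{C{\left(1646 \right)} + f{\left(1585,602 \right)}} = \frac{-974645 + 1271778}{\left(2 - 1646^{2} + 1904 \cdot 1646\right) + \frac{4}{23}} = \frac{297133}{\left(2 - 2709316 + 3133984\right) + \frac{4}{23}} = \frac{297133}{424670 + \frac{4}{23}} = \frac{297133}{\frac{9767414}{23}} = 297133 \cdot \frac{23}{9767414} = \frac{6834059}{9767414}$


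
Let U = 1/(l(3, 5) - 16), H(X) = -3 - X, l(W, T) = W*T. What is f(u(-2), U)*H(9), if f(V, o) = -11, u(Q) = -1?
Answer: 132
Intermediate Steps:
l(W, T) = T*W
U = -1 (U = 1/(5*3 - 16) = 1/(15 - 16) = 1/(-1) = -1)
f(u(-2), U)*H(9) = -11*(-3 - 1*9) = -11*(-3 - 9) = -11*(-12) = 132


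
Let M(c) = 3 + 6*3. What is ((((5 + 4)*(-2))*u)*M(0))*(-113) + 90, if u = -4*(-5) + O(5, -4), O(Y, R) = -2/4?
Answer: 833013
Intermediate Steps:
O(Y, R) = -½ (O(Y, R) = -2*¼ = -½)
M(c) = 21 (M(c) = 3 + 18 = 21)
u = 39/2 (u = -4*(-5) - ½ = 20 - ½ = 39/2 ≈ 19.500)
((((5 + 4)*(-2))*u)*M(0))*(-113) + 90 = ((((5 + 4)*(-2))*(39/2))*21)*(-113) + 90 = (((9*(-2))*(39/2))*21)*(-113) + 90 = (-18*39/2*21)*(-113) + 90 = -351*21*(-113) + 90 = -7371*(-113) + 90 = 832923 + 90 = 833013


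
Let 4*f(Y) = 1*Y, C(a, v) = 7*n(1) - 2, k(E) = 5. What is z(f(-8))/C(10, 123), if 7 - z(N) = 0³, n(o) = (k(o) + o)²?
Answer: 7/250 ≈ 0.028000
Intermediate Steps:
n(o) = (5 + o)²
C(a, v) = 250 (C(a, v) = 7*(5 + 1)² - 2 = 7*6² - 2 = 7*36 - 2 = 252 - 2 = 250)
f(Y) = Y/4 (f(Y) = (1*Y)/4 = Y/4)
z(N) = 7 (z(N) = 7 - 1*0³ = 7 - 1*0 = 7 + 0 = 7)
z(f(-8))/C(10, 123) = 7/250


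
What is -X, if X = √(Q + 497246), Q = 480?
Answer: -√497726 ≈ -705.50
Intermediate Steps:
X = √497726 (X = √(480 + 497246) = √497726 ≈ 705.50)
-X = -√497726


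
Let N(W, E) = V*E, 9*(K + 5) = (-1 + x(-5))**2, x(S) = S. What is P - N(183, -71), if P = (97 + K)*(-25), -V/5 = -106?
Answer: 35230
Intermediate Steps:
V = 530 (V = -5*(-106) = 530)
K = -1 (K = -5 + (-1 - 5)**2/9 = -5 + (1/9)*(-6)**2 = -5 + (1/9)*36 = -5 + 4 = -1)
N(W, E) = 530*E
P = -2400 (P = (97 - 1)*(-25) = 96*(-25) = -2400)
P - N(183, -71) = -2400 - 530*(-71) = -2400 - 1*(-37630) = -2400 + 37630 = 35230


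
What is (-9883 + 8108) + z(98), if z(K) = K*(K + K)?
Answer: 17433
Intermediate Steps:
z(K) = 2*K**2 (z(K) = K*(2*K) = 2*K**2)
(-9883 + 8108) + z(98) = (-9883 + 8108) + 2*98**2 = -1775 + 2*9604 = -1775 + 19208 = 17433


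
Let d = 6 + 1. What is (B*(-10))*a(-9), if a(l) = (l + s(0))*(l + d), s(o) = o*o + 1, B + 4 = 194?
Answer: -30400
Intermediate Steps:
B = 190 (B = -4 + 194 = 190)
s(o) = 1 + o**2 (s(o) = o**2 + 1 = 1 + o**2)
d = 7
a(l) = (1 + l)*(7 + l) (a(l) = (l + (1 + 0**2))*(l + 7) = (l + (1 + 0))*(7 + l) = (l + 1)*(7 + l) = (1 + l)*(7 + l))
(B*(-10))*a(-9) = (190*(-10))*(7 + (-9)**2 + 8*(-9)) = -1900*(7 + 81 - 72) = -1900*16 = -30400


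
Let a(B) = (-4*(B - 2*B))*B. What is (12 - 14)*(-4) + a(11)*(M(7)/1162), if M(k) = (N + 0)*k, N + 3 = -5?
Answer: -1272/83 ≈ -15.325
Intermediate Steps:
N = -8 (N = -3 - 5 = -8)
M(k) = -8*k (M(k) = (-8 + 0)*k = -8*k)
a(B) = 4*B**2 (a(B) = (-(-4)*B)*B = (4*B)*B = 4*B**2)
(12 - 14)*(-4) + a(11)*(M(7)/1162) = (12 - 14)*(-4) + (4*11**2)*(-8*7/1162) = -2*(-4) + (4*121)*(-56*1/1162) = 8 + 484*(-4/83) = 8 - 1936/83 = -1272/83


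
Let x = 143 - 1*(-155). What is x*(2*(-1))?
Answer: -596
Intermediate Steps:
x = 298 (x = 143 + 155 = 298)
x*(2*(-1)) = 298*(2*(-1)) = 298*(-2) = -596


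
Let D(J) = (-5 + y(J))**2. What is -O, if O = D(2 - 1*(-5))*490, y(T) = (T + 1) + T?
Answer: -49000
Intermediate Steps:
y(T) = 1 + 2*T (y(T) = (1 + T) + T = 1 + 2*T)
D(J) = (-4 + 2*J)**2 (D(J) = (-5 + (1 + 2*J))**2 = (-4 + 2*J)**2)
O = 49000 (O = (4*(-2 + (2 - 1*(-5)))**2)*490 = (4*(-2 + (2 + 5))**2)*490 = (4*(-2 + 7)**2)*490 = (4*5**2)*490 = (4*25)*490 = 100*490 = 49000)
-O = -1*49000 = -49000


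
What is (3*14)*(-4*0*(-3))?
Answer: 0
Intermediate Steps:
(3*14)*(-4*0*(-3)) = 42*(0*(-3)) = 42*0 = 0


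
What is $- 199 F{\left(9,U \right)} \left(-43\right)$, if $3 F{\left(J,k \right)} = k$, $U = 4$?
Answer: $\frac{34228}{3} \approx 11409.0$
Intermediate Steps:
$F{\left(J,k \right)} = \frac{k}{3}$
$- 199 F{\left(9,U \right)} \left(-43\right) = - 199 \cdot \frac{1}{3} \cdot 4 \left(-43\right) = \left(-199\right) \frac{4}{3} \left(-43\right) = \left(- \frac{796}{3}\right) \left(-43\right) = \frac{34228}{3}$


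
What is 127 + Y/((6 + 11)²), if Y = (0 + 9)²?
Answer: 36784/289 ≈ 127.28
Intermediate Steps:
Y = 81 (Y = 9² = 81)
127 + Y/((6 + 11)²) = 127 + 81/((6 + 11)²) = 127 + 81/(17²) = 127 + 81/289 = 36784/289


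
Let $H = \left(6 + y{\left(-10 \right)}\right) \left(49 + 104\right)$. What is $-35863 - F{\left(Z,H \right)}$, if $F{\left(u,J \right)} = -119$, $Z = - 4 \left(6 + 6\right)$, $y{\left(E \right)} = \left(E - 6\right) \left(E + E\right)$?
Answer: $-35744$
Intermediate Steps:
$y{\left(E \right)} = 2 E \left(-6 + E\right)$ ($y{\left(E \right)} = \left(-6 + E\right) 2 E = 2 E \left(-6 + E\right)$)
$Z = -48$ ($Z = \left(-4\right) 12 = -48$)
$H = 49878$ ($H = \left(6 + 2 \left(-10\right) \left(-6 - 10\right)\right) \left(49 + 104\right) = \left(6 + 2 \left(-10\right) \left(-16\right)\right) 153 = \left(6 + 320\right) 153 = 326 \cdot 153 = 49878$)
$-35863 - F{\left(Z,H \right)} = -35863 - -119 = -35863 + 119 = -35744$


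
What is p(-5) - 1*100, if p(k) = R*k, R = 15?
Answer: -175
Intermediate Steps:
p(k) = 15*k
p(-5) - 1*100 = 15*(-5) - 1*100 = -75 - 100 = -175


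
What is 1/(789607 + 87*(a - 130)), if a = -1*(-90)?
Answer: 1/786127 ≈ 1.2721e-6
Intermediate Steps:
a = 90
1/(789607 + 87*(a - 130)) = 1/(789607 + 87*(90 - 130)) = 1/(789607 + 87*(-40)) = 1/(789607 - 3480) = 1/786127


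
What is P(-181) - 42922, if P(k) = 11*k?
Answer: -44913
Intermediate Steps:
P(-181) - 42922 = 11*(-181) - 42922 = -1991 - 42922 = -44913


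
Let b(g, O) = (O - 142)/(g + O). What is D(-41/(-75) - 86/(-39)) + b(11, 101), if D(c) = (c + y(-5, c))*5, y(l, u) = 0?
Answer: 292501/21840 ≈ 13.393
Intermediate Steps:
b(g, O) = (-142 + O)/(O + g)
D(c) = 5*c (D(c) = (c + 0)*5 = c*5 = 5*c)
D(-41/(-75) - 86/(-39)) + b(11, 101) = 5*(-41/(-75) - 86/(-39)) + (-142 + 101)/(101 + 11) = 5*(-41*(-1/75) - 86*(-1/39)) - 41/112 = 5*(41/75 + 86/39) + (1/112)*(-41) = 5*(2683/975) - 41/112 = 2683/195 - 41/112 = 292501/21840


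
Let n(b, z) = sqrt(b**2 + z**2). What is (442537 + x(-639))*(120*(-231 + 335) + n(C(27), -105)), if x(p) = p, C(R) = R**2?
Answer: 5514887040 + 1325694*sqrt(60274) ≈ 5.8404e+9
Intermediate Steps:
(442537 + x(-639))*(120*(-231 + 335) + n(C(27), -105)) = (442537 - 639)*(120*(-231 + 335) + sqrt((27**2)**2 + (-105)**2)) = 441898*(120*104 + sqrt(729**2 + 11025)) = 441898*(12480 + sqrt(531441 + 11025)) = 441898*(12480 + sqrt(542466)) = 441898*(12480 + 3*sqrt(60274)) = 5514887040 + 1325694*sqrt(60274)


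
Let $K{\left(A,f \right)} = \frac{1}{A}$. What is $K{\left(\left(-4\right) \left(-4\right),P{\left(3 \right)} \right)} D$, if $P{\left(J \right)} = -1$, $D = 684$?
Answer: $\frac{171}{4} \approx 42.75$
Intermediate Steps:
$K{\left(\left(-4\right) \left(-4\right),P{\left(3 \right)} \right)} D = \frac{1}{\left(-4\right) \left(-4\right)} 684 = \frac{1}{16} \cdot 684 = \frac{171}{4}$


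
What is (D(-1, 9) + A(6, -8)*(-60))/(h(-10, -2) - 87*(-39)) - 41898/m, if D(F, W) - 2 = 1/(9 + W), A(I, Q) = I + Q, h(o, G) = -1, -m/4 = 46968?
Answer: 30946657/119486592 ≈ 0.25900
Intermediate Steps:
m = -187872 (m = -4*46968 = -187872)
D(F, W) = 2 + 1/(9 + W)
(D(-1, 9) + A(6, -8)*(-60))/(h(-10, -2) - 87*(-39)) - 41898/m = ((19 + 2*9)/(9 + 9) + (6 - 8)*(-60))/(-1 - 87*(-39)) - 41898/(-187872) = ((19 + 18)/18 - 2*(-60))/(-1 + 3393) - 41898*(-1/187872) = ((1/18)*37 + 120)/3392 + 6983/31312 = (37/18 + 120)*(1/3392) + 6983/31312 = (2197/18)*(1/3392) + 6983/31312 = 2197/61056 + 6983/31312 = 30946657/119486592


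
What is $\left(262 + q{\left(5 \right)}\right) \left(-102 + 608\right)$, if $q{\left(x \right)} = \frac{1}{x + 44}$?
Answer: $\frac{6496534}{49} \approx 1.3258 \cdot 10^{5}$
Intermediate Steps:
$q{\left(x \right)} = \frac{1}{44 + x}$
$\left(262 + q{\left(5 \right)}\right) \left(-102 + 608\right) = \left(262 + \frac{1}{44 + 5}\right) \left(-102 + 608\right) = \left(262 + \frac{1}{49}\right) 506 = \frac{12839}{49} \cdot 506 = \frac{6496534}{49}$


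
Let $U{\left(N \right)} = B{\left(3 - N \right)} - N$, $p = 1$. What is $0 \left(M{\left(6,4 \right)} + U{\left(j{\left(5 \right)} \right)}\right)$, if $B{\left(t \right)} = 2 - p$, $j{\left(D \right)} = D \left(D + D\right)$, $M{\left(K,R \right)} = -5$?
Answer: $0$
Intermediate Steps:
$j{\left(D \right)} = 2 D^{2}$ ($j{\left(D \right)} = D 2 D = 2 D^{2}$)
$B{\left(t \right)} = 1$ ($B{\left(t \right)} = 2 - 1 = 1$)
$U{\left(N \right)} = 1 - N$
$0 \left(M{\left(6,4 \right)} + U{\left(j{\left(5 \right)} \right)}\right) = 0 \left(-5 + \left(1 - 2 \cdot 5^{2}\right)\right) = 0 \left(-5 + \left(1 - 2 \cdot 25\right)\right) = 0 \left(-5 + \left(1 - 50\right)\right) = 0 \left(-5 - 49\right) = 0 \left(-54\right) = 0$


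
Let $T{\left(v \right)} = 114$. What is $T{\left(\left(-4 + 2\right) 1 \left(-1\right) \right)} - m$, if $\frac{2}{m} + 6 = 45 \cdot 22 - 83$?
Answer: $\frac{102712}{901} \approx 114.0$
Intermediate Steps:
$m = \frac{2}{901}$ ($m = \frac{2}{-6 + \left(45 \cdot 22 - 83\right)} = \frac{2}{-6 + \left(990 - 83\right)} = \frac{2}{-6 + 907} = \frac{2}{901} \approx 0.0022198$)
$T{\left(\left(-4 + 2\right) 1 \left(-1\right) \right)} - m = 114 - \frac{2}{901} = \frac{102712}{901}$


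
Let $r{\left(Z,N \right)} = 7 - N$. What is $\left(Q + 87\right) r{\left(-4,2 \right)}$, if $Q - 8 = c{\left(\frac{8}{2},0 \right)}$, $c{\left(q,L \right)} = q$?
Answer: $495$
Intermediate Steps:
$Q = 12$ ($Q = 8 + \frac{8}{2} = 8 + 8 \cdot \frac{1}{2} = 8 + 4 = 12$)
$\left(Q + 87\right) r{\left(-4,2 \right)} = \left(12 + 87\right) \left(7 - 2\right) = 99 \left(7 - 2\right) = 99 \cdot 5 = 495$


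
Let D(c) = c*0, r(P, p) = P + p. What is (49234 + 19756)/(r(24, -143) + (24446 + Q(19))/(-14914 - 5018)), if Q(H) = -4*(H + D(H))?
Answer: -687554340/1198139 ≈ -573.85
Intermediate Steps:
D(c) = 0
Q(H) = -4*H (Q(H) = -4*(H + 0) = -4*H)
(49234 + 19756)/(r(24, -143) + (24446 + Q(19))/(-14914 - 5018)) = (49234 + 19756)/((24 - 143) + (24446 - 4*19)/(-14914 - 5018)) = 68990/(-119 + (24446 - 76)/(-19932)) = 68990/(-119 + 24370*(-1/19932)) = 68990/(-119 - 12185/9966) = 68990/(-1198139/9966) = 68990*(-9966/1198139) = -687554340/1198139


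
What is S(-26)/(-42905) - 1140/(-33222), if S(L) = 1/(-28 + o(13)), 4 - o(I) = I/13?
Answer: 203804287/5939124625 ≈ 0.034316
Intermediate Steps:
o(I) = 4 - I/13
S(L) = -1/25 (S(L) = 1/(-28 + (4 - 1/13*13)) = 1/(-28 + (4 - 1)) = 1/(-28 + 3) = 1/(-25) = -1/25)
S(-26)/(-42905) - 1140/(-33222) = -1/25/(-42905) - 1140/(-33222) = -1/25*(-1/42905) - 1140*(-1/33222) = 1/1072625 + 190/5537 = 203804287/5939124625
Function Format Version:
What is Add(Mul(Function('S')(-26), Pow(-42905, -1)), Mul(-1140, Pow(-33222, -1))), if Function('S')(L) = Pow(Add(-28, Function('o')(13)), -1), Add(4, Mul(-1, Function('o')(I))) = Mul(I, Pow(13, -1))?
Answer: Rational(203804287, 5939124625) ≈ 0.034316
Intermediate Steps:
Function('o')(I) = Add(4, Mul(Rational(-1, 13), I)) (Function('o')(I) = Add(4, Mul(-1, Mul(I, Pow(13, -1)))) = Add(4, Mul(-1, Mul(I, Rational(1, 13)))) = Add(4, Mul(-1, Mul(Rational(1, 13), I))) = Add(4, Mul(Rational(-1, 13), I)))
Function('S')(L) = Rational(-1, 25) (Function('S')(L) = Pow(Add(-28, Add(4, Mul(Rational(-1, 13), 13))), -1) = Pow(Add(-28, Add(4, -1)), -1) = Pow(Add(-28, 3), -1) = Pow(-25, -1) = Rational(-1, 25))
Add(Mul(Function('S')(-26), Pow(-42905, -1)), Mul(-1140, Pow(-33222, -1))) = Add(Mul(Rational(-1, 25), Pow(-42905, -1)), Mul(-1140, Pow(-33222, -1))) = Add(Mul(Rational(-1, 25), Rational(-1, 42905)), Mul(-1140, Rational(-1, 33222))) = Add(Rational(1, 1072625), Rational(190, 5537)) = Rational(203804287, 5939124625)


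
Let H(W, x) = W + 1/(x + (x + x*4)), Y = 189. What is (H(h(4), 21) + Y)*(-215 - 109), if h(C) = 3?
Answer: -435474/7 ≈ -62211.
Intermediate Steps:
H(W, x) = W + 1/(6*x) (H(W, x) = W + 1/(x + (x + 4*x)) = W + 1/(x + 5*x) = W + 1/(6*x))
(H(h(4), 21) + Y)*(-215 - 109) = ((3 + (⅙)/21) + 189)*(-215 - 109) = ((3 + (⅙)*(1/21)) + 189)*(-324) = ((3 + 1/126) + 189)*(-324) = (379/126 + 189)*(-324) = (24193/126)*(-324) = -435474/7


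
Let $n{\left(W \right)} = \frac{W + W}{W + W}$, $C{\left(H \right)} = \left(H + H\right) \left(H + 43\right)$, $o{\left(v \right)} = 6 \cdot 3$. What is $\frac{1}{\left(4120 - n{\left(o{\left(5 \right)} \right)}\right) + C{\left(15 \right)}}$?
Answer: $\frac{1}{5859} \approx 0.00017068$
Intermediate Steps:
$o{\left(v \right)} = 18$
$C{\left(H \right)} = 2 H \left(43 + H\right)$
$n{\left(W \right)} = 1$ ($n{\left(W \right)} = \frac{2 W}{2 W} = 2 W \frac{1}{2 W} = 1$)
$\frac{1}{\left(4120 - n{\left(o{\left(5 \right)} \right)}\right) + C{\left(15 \right)}} = \frac{1}{\left(4120 - 1\right) + 2 \cdot 15 \left(43 + 15\right)} = \frac{1}{\left(4120 - 1\right) + 2 \cdot 15 \cdot 58} = \frac{1}{4119 + 1740} = \frac{1}{5859}$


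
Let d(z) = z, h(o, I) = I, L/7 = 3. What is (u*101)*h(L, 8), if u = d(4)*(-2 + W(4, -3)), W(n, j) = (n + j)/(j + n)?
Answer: -3232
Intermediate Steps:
L = 21 (L = 7*3 = 21)
W(n, j) = 1 (W(n, j) = (j + n)/(j + n) = 1)
u = -4 (u = 4*(-2 + 1) = 4*(-1) = -4)
(u*101)*h(L, 8) = -4*101*8 = -404*8 = -3232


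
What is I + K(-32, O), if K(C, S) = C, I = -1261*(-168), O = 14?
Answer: 211816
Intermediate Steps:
I = 211848
I + K(-32, O) = 211848 - 32 = 211816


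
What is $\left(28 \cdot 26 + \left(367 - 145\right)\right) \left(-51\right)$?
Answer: $-48450$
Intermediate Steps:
$\left(28 \cdot 26 + \left(367 - 145\right)\right) \left(-51\right) = \left(728 + \left(367 - 145\right)\right) \left(-51\right) = \left(728 + 222\right) \left(-51\right) = 950 \left(-51\right) = -48450$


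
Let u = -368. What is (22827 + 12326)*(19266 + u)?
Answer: 664321394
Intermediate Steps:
(22827 + 12326)*(19266 + u) = (22827 + 12326)*(19266 - 368) = 35153*18898 = 664321394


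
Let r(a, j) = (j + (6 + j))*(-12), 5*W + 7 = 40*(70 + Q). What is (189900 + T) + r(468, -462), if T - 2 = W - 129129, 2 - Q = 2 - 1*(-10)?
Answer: 361338/5 ≈ 72268.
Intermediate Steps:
Q = -10 (Q = 2 - (2 - 1*(-10)) = 2 - (2 + 10) = 2 - 1*12 = 2 - 12 = -10)
W = 2393/5 (W = -7/5 + (40*(70 - 10))/5 = -7/5 + (40*60)/5 = -7/5 + (⅕)*2400 = -7/5 + 480 = 2393/5 ≈ 478.60)
r(a, j) = -72 - 24*j (r(a, j) = (6 + 2*j)*(-12) = -72 - 24*j)
T = -643242/5 (T = 2 + (2393/5 - 129129) = 2 - 643252/5 = -643242/5 ≈ -1.2865e+5)
(189900 + T) + r(468, -462) = (189900 - 643242/5) + (-72 - 24*(-462)) = 306258/5 + (-72 + 11088) = 306258/5 + 11016 = 361338/5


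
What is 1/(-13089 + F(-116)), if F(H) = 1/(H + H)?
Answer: -232/3036649 ≈ -7.6400e-5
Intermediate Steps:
F(H) = 1/(2*H)
1/(-13089 + F(-116)) = 1/(-13089 + (½)/(-116)) = 1/(-13089 + (½)*(-1/116)) = 1/(-13089 - 1/232) = 1/(-3036649/232) = -232/3036649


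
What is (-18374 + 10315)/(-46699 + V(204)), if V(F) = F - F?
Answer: 8059/46699 ≈ 0.17257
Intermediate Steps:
V(F) = 0
(-18374 + 10315)/(-46699 + V(204)) = (-18374 + 10315)/(-46699 + 0) = -8059/(-46699) = -8059*(-1/46699) = 8059/46699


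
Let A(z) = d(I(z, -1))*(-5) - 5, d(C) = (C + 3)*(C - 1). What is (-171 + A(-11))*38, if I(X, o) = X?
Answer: -24928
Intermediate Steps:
d(C) = (-1 + C)*(3 + C) (d(C) = (3 + C)*(-1 + C) = (-1 + C)*(3 + C))
A(z) = 10 - 10*z - 5*z**2 (A(z) = (-3 + z**2 + 2*z)*(-5) - 5 = (15 - 10*z - 5*z**2) - 5 = 10 - 10*z - 5*z**2)
(-171 + A(-11))*38 = (-171 + (10 - 10*(-11) - 5*(-11)**2))*38 = (-171 + (10 + 110 - 5*121))*38 = (-171 + (10 + 110 - 605))*38 = (-171 - 485)*38 = -656*38 = -24928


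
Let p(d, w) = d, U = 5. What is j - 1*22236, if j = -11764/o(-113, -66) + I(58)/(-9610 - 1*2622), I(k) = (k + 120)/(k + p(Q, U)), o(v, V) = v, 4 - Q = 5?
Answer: -871845155305/39393156 ≈ -22132.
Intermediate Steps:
Q = -1 (Q = 4 - 1*5 = 4 - 5 = -1)
I(k) = (120 + k)/(-1 + k) (I(k) = (k + 120)/(k - 1) = (120 + k)/(-1 + k))
j = 4101061511/39393156 (j = -11764/(-113) + ((120 + 58)/(-1 + 58))/(-9610 - 1*2622) = -11764*(-1/113) + (178/57)/(-9610 - 2622) = 11764/113 + ((1/57)*178)/(-12232) = 11764/113 + (178/57)*(-1/12232) = 11764/113 - 89/348612 = 4101061511/39393156 ≈ 104.11)
j - 1*22236 = 4101061511/39393156 - 1*22236 = 4101061511/39393156 - 22236 = -871845155305/39393156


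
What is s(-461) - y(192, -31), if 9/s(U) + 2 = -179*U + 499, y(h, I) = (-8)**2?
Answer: -590335/9224 ≈ -64.000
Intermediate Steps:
y(h, I) = 64
s(U) = 9/(497 - 179*U) (s(U) = 9/(-2 + (-179*U + 499)) = 9/(-2 + (499 - 179*U)) = 9/(497 - 179*U))
s(-461) - y(192, -31) = -9/(-497 + 179*(-461)) - 1*64 = -9/(-497 - 82519) - 64 = -9/(-83016) - 64 = -9*(-1/83016) - 64 = 1/9224 - 64 = -590335/9224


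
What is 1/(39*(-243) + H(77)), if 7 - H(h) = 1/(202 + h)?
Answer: -279/2642131 ≈ -0.00010560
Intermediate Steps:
H(h) = 7 - 1/(202 + h)
1/(39*(-243) + H(77)) = 1/(39*(-243) + (1413 + 7*77)/(202 + 77)) = 1/(-9477 + (1413 + 539)/279) = 1/(-9477 + (1/279)*1952) = 1/(-9477 + 1952/279) = 1/(-2642131/279) = -279/2642131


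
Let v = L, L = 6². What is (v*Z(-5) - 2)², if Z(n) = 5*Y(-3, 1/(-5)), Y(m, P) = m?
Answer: 293764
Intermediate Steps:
L = 36
Z(n) = -15 (Z(n) = 5*(-3) = -15)
v = 36
(v*Z(-5) - 2)² = (36*(-15) - 2)² = (-540 - 2)² = (-542)² = 293764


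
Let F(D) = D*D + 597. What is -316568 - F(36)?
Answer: -318461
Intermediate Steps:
F(D) = 597 + D**2 (F(D) = D**2 + 597 = 597 + D**2)
-316568 - F(36) = -316568 - (597 + 36**2) = -316568 - (597 + 1296) = -316568 - 1*1893 = -316568 - 1893 = -318461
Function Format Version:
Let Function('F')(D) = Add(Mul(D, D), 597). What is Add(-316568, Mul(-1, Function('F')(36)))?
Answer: -318461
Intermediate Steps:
Function('F')(D) = Add(597, Pow(D, 2)) (Function('F')(D) = Add(Pow(D, 2), 597) = Add(597, Pow(D, 2)))
Add(-316568, Mul(-1, Function('F')(36))) = Add(-316568, Mul(-1, Add(597, Pow(36, 2)))) = Add(-316568, Mul(-1, Add(597, 1296))) = Add(-316568, Mul(-1, 1893)) = Add(-316568, -1893) = -318461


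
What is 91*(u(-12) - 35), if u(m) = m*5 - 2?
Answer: -8827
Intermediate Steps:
u(m) = -2 + 5*m (u(m) = 5*m - 2 = -2 + 5*m)
91*(u(-12) - 35) = 91*((-2 + 5*(-12)) - 35) = 91*((-2 - 60) - 35) = 91*(-62 - 35) = 91*(-97) = -8827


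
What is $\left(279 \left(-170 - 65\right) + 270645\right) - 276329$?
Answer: $-71249$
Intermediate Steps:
$\left(279 \left(-170 - 65\right) + 270645\right) - 276329 = \left(279 \left(-235\right) + 270645\right) - 276329 = \left(-65565 + 270645\right) - 276329 = 205080 - 276329 = -71249$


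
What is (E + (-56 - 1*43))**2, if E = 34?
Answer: 4225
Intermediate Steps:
(E + (-56 - 1*43))**2 = (34 + (-56 - 1*43))**2 = (34 + (-56 - 43))**2 = (34 - 99)**2 = (-65)**2 = 4225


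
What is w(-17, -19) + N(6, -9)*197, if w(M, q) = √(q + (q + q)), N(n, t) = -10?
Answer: -1970 + I*√57 ≈ -1970.0 + 7.5498*I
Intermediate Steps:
w(M, q) = √3*√q (w(M, q) = √(q + 2*q) = √(3*q) = √3*√q)
w(-17, -19) + N(6, -9)*197 = √3*√(-19) - 10*197 = √3*(I*√19) - 1970 = I*√57 - 1970 = -1970 + I*√57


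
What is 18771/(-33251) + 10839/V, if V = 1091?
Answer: 339928428/36276841 ≈ 9.3704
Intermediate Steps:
18771/(-33251) + 10839/V = 18771/(-33251) + 10839/1091 = 18771*(-1/33251) + 10839*(1/1091) = -18771/33251 + 10839/1091 = 339928428/36276841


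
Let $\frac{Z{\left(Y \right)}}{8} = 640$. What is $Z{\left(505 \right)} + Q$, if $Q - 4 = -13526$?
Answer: $-8402$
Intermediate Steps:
$Q = -13522$ ($Q = 4 - 13526 = -13522$)
$Z{\left(Y \right)} = 5120$ ($Z{\left(Y \right)} = 8 \cdot 640 = 5120$)
$Z{\left(505 \right)} + Q = 5120 - 13522 = -8402$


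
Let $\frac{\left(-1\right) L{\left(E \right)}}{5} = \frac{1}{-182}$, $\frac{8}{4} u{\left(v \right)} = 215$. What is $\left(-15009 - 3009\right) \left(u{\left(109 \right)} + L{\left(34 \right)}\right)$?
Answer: $-1937430$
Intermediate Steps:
$u{\left(v \right)} = \frac{215}{2}$ ($u{\left(v \right)} = \frac{1}{2} \cdot 215 = \frac{215}{2}$)
$L{\left(E \right)} = \frac{5}{182}$ ($L{\left(E \right)} = - \frac{5}{-182} = \left(-5\right) \left(- \frac{1}{182}\right) = \frac{5}{182}$)
$\left(-15009 - 3009\right) \left(u{\left(109 \right)} + L{\left(34 \right)}\right) = \left(-15009 - 3009\right) \left(\frac{215}{2} + \frac{5}{182}\right) = \left(-18018\right) \frac{9785}{91} = -1937430$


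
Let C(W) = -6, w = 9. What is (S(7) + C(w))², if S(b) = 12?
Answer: 36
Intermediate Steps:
(S(7) + C(w))² = (12 - 6)² = 6² = 36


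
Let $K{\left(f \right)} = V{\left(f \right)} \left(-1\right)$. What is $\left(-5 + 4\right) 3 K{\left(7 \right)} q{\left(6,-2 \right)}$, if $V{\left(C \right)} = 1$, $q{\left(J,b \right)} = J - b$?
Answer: $24$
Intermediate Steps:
$K{\left(f \right)} = -1$ ($K{\left(f \right)} = 1 \left(-1\right) = -1$)
$\left(-5 + 4\right) 3 K{\left(7 \right)} q{\left(6,-2 \right)} = \left(-5 + 4\right) 3 \left(-1\right) \left(6 - -2\right) = \left(-1\right) 3 \left(-1\right) \left(6 + 2\right) = \left(-3\right) \left(-1\right) 8 = 3 \cdot 8 = 24$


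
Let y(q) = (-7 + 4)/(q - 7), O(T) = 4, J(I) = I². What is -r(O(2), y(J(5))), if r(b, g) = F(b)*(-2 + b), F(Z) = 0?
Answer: 0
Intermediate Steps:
y(q) = -3/(-7 + q)
r(b, g) = 0 (r(b, g) = 0*(-2 + b) = 0)
-r(O(2), y(J(5))) = -1*0 = 0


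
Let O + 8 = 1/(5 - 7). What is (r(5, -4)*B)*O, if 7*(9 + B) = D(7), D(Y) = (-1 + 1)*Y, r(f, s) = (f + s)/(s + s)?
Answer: -153/16 ≈ -9.5625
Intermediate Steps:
r(f, s) = (f + s)/(2*s) (r(f, s) = (f + s)/((2*s)) = (f + s)*(1/(2*s)) = (f + s)/(2*s))
D(Y) = 0 (D(Y) = 0*Y = 0)
B = -9 (B = -9 + (⅐)*0 = -9 + 0 = -9)
O = -17/2 (O = -8 + 1/(5 - 7) = -8 + 1/(-2) = -8 - ½ = -17/2 ≈ -8.5000)
(r(5, -4)*B)*O = (((½)*(5 - 4)/(-4))*(-9))*(-17/2) = (((½)*(-¼)*1)*(-9))*(-17/2) = -⅛*(-9)*(-17/2) = (9/8)*(-17/2) = -153/16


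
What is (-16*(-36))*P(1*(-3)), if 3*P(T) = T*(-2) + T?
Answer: 576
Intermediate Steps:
P(T) = -T/3 (P(T) = (T*(-2) + T)/3 = (-2*T + T)/3 = (-T)/3 = -T/3)
(-16*(-36))*P(1*(-3)) = (-16*(-36))*(-(-3)/3) = 576*(-⅓*(-3)) = 576*1 = 576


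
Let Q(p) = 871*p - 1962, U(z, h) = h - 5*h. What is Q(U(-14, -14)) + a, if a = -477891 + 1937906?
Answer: 1506829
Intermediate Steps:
U(z, h) = -4*h
Q(p) = -1962 + 871*p
a = 1460015
Q(U(-14, -14)) + a = (-1962 + 871*(-4*(-14))) + 1460015 = (-1962 + 871*56) + 1460015 = (-1962 + 48776) + 1460015 = 46814 + 1460015 = 1506829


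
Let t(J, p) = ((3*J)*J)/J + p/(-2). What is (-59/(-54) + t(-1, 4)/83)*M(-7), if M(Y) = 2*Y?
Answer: -32389/2241 ≈ -14.453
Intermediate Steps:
t(J, p) = 3*J - p/2 (t(J, p) = (3*J**2)/J + p*(-1/2) = 3*J - p/2)
(-59/(-54) + t(-1, 4)/83)*M(-7) = (-59/(-54) + (3*(-1) - 1/2*4)/83)*(2*(-7)) = (-59*(-1/54) + (-3 - 2)*(1/83))*(-14) = (59/54 - 5*1/83)*(-14) = (59/54 - 5/83)*(-14) = (4627/4482)*(-14) = -32389/2241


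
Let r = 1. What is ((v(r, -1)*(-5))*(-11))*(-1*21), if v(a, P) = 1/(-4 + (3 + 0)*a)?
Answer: 1155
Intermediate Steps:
v(a, P) = 1/(-4 + 3*a)
((v(r, -1)*(-5))*(-11))*(-1*21) = ((-5/(-4 + 3*1))*(-11))*(-1*21) = ((-5/(-4 + 3))*(-11))*(-21) = ((-5/(-1))*(-11))*(-21) = (-1*(-5)*(-11))*(-21) = (5*(-11))*(-21) = -55*(-21) = 1155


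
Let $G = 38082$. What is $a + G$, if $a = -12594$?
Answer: $25488$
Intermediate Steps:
$a + G = -12594 + 38082 = 25488$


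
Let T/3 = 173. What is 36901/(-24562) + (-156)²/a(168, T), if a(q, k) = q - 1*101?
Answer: 595268465/1645654 ≈ 361.72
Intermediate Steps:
T = 519 (T = 3*173 = 519)
a(q, k) = -101 + q (a(q, k) = q - 101 = -101 + q)
36901/(-24562) + (-156)²/a(168, T) = 36901/(-24562) + (-156)²/(-101 + 168) = 36901*(-1/24562) + 24336/67 = -36901/24562 + 24336*(1/67) = -36901/24562 + 24336/67 = 595268465/1645654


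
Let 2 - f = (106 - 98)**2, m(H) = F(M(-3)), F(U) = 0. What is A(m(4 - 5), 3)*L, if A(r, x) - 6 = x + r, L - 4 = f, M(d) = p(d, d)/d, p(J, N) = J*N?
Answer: -522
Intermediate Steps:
M(d) = d (M(d) = (d*d)/d = d**2/d = d)
m(H) = 0
f = -62 (f = 2 - (106 - 98)**2 = 2 - 1*8**2 = 2 - 1*64 = 2 - 64 = -62)
L = -58 (L = 4 - 62 = -58)
A(r, x) = 6 + r + x (A(r, x) = 6 + (x + r) = 6 + (r + x) = 6 + r + x)
A(m(4 - 5), 3)*L = (6 + 0 + 3)*(-58) = 9*(-58) = -522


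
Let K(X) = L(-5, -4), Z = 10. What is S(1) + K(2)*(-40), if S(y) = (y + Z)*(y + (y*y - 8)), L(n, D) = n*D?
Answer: -866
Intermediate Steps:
L(n, D) = D*n
K(X) = 20 (K(X) = -4*(-5) = 20)
S(y) = (10 + y)*(-8 + y + y²) (S(y) = (y + 10)*(y + (y*y - 8)) = (10 + y)*(y + (y² - 8)) = (10 + y)*(y + (-8 + y²)) = (10 + y)*(-8 + y + y²))
S(1) + K(2)*(-40) = (-80 + 1³ + 2*1 + 11*1²) + 20*(-40) = (-80 + 1 + 2 + 11*1) - 800 = (-80 + 1 + 2 + 11) - 800 = -66 - 800 = -866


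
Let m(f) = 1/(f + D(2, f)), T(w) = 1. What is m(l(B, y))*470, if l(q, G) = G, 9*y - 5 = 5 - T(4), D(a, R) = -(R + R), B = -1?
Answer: -470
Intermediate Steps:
D(a, R) = -2*R
y = 1 (y = 5/9 + (5 - 1*1)/9 = 5/9 + (5 - 1)/9 = 5/9 + (⅑)*4 = 5/9 + 4/9 = 1)
m(f) = -1/f (m(f) = 1/(f - 2*f) = 1/(-f) = -1/f)
m(l(B, y))*470 = -1/1*470 = -1*1*470 = -1*470 = -470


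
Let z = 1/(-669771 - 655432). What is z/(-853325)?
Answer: 1/1130828849975 ≈ 8.8431e-13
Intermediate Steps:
z = -1/1325203 (z = 1/(-1325203) = -1/1325203 ≈ -7.5460e-7)
z/(-853325) = -1/1325203/(-853325) = -1/1325203*(-1/853325) = 1/1130828849975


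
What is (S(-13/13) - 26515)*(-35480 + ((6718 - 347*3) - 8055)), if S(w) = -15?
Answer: 1004372740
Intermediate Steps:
(S(-13/13) - 26515)*(-35480 + ((6718 - 347*3) - 8055)) = (-15 - 26515)*(-35480 + ((6718 - 347*3) - 8055)) = -26530*(-35480 + ((6718 - 1041) - 8055)) = -26530*(-35480 + (5677 - 8055)) = -26530*(-35480 - 2378) = -26530*(-37858) = 1004372740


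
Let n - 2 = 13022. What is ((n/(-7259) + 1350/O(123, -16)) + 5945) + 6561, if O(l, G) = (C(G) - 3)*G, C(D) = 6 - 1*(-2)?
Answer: 725164275/58072 ≈ 12487.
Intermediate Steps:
n = 13024 (n = 2 + 13022 = 13024)
C(D) = 8 (C(D) = 6 + 2 = 8)
O(l, G) = 5*G (O(l, G) = (8 - 3)*G = 5*G)
((n/(-7259) + 1350/O(123, -16)) + 5945) + 6561 = ((13024/(-7259) + 1350/((5*(-16)))) + 5945) + 6561 = ((13024*(-1/7259) + 1350/(-80)) + 5945) + 6561 = ((-13024/7259 + 1350*(-1/80)) + 5945) + 6561 = ((-13024/7259 - 135/8) + 5945) + 6561 = (-1084157/58072 + 5945) + 6561 = 344153883/58072 + 6561 = 725164275/58072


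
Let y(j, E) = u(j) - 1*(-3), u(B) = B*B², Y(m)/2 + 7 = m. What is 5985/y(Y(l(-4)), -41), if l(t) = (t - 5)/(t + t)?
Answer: -383040/103631 ≈ -3.6962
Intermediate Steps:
l(t) = (-5 + t)/(2*t) (l(t) = (-5 + t)/((2*t)) = (-5 + t)*(1/(2*t)) = (-5 + t)/(2*t))
Y(m) = -14 + 2*m
u(B) = B³
y(j, E) = 3 + j³ (y(j, E) = j³ - 1*(-3) = j³ + 3 = 3 + j³)
5985/y(Y(l(-4)), -41) = 5985/(3 + (-14 + 2*((½)*(-5 - 4)/(-4)))³) = 5985/(3 + (-14 + 2*((½)*(-¼)*(-9)))³) = 5985/(3 + (-14 + 2*(9/8))³) = 5985/(3 + (-14 + 9/4)³) = 5985/(3 + (-47/4)³) = 5985/(3 - 103823/64) = 5985/(-103631/64) = 5985*(-64/103631) = -383040/103631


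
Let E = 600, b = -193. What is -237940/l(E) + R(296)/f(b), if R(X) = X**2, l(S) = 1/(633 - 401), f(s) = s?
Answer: -10654089056/193 ≈ -5.5203e+7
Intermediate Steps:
l(S) = 1/232
-237940/l(E) + R(296)/f(b) = -237940/1/232 + 296**2/(-193) = -237940*232 + 87616*(-1/193) = -55202080 - 87616/193 = -10654089056/193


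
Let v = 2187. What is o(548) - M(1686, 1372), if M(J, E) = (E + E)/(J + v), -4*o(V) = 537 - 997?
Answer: 442651/3873 ≈ 114.29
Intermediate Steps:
o(V) = 115 (o(V) = -(537 - 997)/4 = -¼*(-460) = 115)
M(J, E) = 2*E/(2187 + J) (M(J, E) = (E + E)/(J + 2187) = (2*E)/(2187 + J) = 2*E/(2187 + J))
o(548) - M(1686, 1372) = 115 - 2*1372/(2187 + 1686) = 115 - 2*1372/3873 = 115 - 1*2744/3873 = 115 - 2744/3873 = 442651/3873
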